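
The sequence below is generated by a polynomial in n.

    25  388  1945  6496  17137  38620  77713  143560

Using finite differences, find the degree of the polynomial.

5

Δ: 363, 1557, 4551, 10641, 21483, 39093, 65847
Δ²: 1194, 2994, 6090, 10842, 17610, 26754
Δ³: 1800, 3096, 4752, 6768, 9144
Δ⁴: 1296, 1656, 2016, 2376
Δ⁵: 360, 360, 360
The fifth differences are constant, so the polynomial has degree 5.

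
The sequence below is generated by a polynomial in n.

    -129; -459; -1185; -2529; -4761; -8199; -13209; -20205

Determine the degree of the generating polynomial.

4

Δ: -330, -726, -1344, -2232, -3438, -5010, -6996
Δ²: -396, -618, -888, -1206, -1572, -1986
Δ³: -222, -270, -318, -366, -414
Δ⁴: -48, -48, -48, -48
The fourth differences are constant, so the polynomial has degree 4.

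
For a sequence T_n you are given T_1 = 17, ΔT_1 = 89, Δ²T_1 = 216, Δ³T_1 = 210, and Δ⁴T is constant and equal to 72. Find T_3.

Build the table forward from the leading diagonal:
D4: 72  72  72
D3: 210  282  354
D2: 216  426  708
D1: 89  305  731
T: 17  106  411

411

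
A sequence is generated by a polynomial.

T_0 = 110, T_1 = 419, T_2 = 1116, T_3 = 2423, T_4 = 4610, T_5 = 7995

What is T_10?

D1: 309  697  1307  2187  3385
D2: 388  610  880  1198
D3: 222  270  318
D4: 48  48
The fourth differences are constant (48).
318 + 48 = 366;  1198 + 366 = 1564;  3385 + 1564 = 4949;  7995 + 4949 = 12944
366 + 48 = 414;  1564 + 414 = 1978;  4949 + 1978 = 6927;  12944 + 6927 = 19871
414 + 48 = 462;  1978 + 462 = 2440;  6927 + 2440 = 9367;  19871 + 9367 = 29238
462 + 48 = 510;  2440 + 510 = 2950;  9367 + 2950 = 12317;  29238 + 12317 = 41555
510 + 48 = 558;  2950 + 558 = 3508;  12317 + 3508 = 15825;  41555 + 15825 = 57380

57380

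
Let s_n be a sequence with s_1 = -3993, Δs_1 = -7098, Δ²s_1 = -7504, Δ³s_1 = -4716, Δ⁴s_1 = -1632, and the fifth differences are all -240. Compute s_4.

-52515

Build the table forward from the leading diagonal:
Δ⁵: -240, -240, -240, -240
Δ⁴: -1632, -1872, -2112, -2352
Δ³: -4716, -6348, -8220, -10332
Δ²: -7504, -12220, -18568, -26788
Δ: -7098, -14602, -26822, -45390
s: -3993, -11091, -25693, -52515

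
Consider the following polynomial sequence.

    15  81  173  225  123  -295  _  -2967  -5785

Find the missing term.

Using the first 6 terms:
66, 92, 52, -102, -418
26, -40, -154, -316
-66, -114, -162
-48, -48
Constant fourth difference = -48.
Extend forward: -162 − 48 = -210;  -316 − 210 = -526;  -418 − 526 = -944;  -295 − 944 = -1239

-1239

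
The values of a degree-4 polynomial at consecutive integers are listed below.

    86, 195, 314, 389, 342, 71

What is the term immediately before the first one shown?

Δ: 109, 119, 75, -47, -271
Δ²: 10, -44, -122, -224
Δ³: -54, -78, -102
Δ⁴: -24, -24
The fourth differences are constant at -24.
Work back: -54 + 24 = -30;  10 + 30 = 40;  109 − 40 = 69;  86 − 69 = 17

17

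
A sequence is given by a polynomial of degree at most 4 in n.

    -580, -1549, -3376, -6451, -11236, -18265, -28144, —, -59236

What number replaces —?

-41551

Using the first 7 terms:
D1: -969  -1827  -3075  -4785  -7029  -9879
D2: -858  -1248  -1710  -2244  -2850
D3: -390  -462  -534  -606
D4: -72  -72  -72
Constant fourth difference = -72.
Extend forward: -606 − 72 = -678;  -2850 − 678 = -3528;  -9879 − 3528 = -13407;  -28144 − 13407 = -41551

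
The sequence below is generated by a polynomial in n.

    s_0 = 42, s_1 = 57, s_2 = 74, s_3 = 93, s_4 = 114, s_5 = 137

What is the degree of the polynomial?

15, 17, 19, 21, 23
2, 2, 2, 2
The second differences are constant, so the polynomial has degree 2.

2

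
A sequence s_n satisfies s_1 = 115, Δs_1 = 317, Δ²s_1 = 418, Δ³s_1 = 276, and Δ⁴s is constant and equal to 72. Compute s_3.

Build the table forward from the leading diagonal:
Δ⁴: 72  72  72
Δ³: 276  348  420
Δ²: 418  694  1042
Δ: 317  735  1429
s: 115  432  1167

1167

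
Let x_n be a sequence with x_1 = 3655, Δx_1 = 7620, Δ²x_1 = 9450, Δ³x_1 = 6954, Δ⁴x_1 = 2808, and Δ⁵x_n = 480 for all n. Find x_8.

Build the table forward from the leading diagonal:
Fifth differences: 480  480  480  480  480  480  480  480
Fourth differences: 2808  3288  3768  4248  4728  5208  5688  6168
Third differences: 6954  9762  13050  16818  21066  25794  31002  36690
Second differences: 9450  16404  26166  39216  56034  77100  102894  133896
First differences: 7620  17070  33474  59640  98856  154890  231990  334884
x: 3655  11275  28345  61819  121459  220315  375205  607195

607195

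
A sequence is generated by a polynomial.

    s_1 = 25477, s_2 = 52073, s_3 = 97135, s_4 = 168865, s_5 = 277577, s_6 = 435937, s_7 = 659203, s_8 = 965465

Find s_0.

D1: 26596, 45062, 71730, 108712, 158360, 223266, 306262
D2: 18466, 26668, 36982, 49648, 64906, 82996
D3: 8202, 10314, 12666, 15258, 18090
D4: 2112, 2352, 2592, 2832
D5: 240, 240, 240
The fifth differences are constant at 240.
Work back: 2112 − 240 = 1872;  8202 − 1872 = 6330;  18466 − 6330 = 12136;  26596 − 12136 = 14460;  25477 − 14460 = 11017

11017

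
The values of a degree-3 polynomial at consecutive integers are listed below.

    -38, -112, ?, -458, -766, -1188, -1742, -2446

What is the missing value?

-246

Using the last 5 terms:
Δ: -308, -422, -554, -704
Δ²: -114, -132, -150
Δ³: -18, -18
Constant third difference = -18.
Extend backward: -114 + 18 = -96;  -308 + 96 = -212;  -458 + 212 = -246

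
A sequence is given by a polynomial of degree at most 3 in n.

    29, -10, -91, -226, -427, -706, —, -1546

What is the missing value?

-1075

Using the first 6 terms:
First differences: -39, -81, -135, -201, -279
Second differences: -42, -54, -66, -78
Third differences: -12, -12, -12
Constant third difference = -12.
Extend forward: -78 − 12 = -90;  -279 − 90 = -369;  -706 − 369 = -1075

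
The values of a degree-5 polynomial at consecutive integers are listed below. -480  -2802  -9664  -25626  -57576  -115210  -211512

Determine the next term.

Δ: -2322 , -6862 , -15962 , -31950 , -57634 , -96302
Δ²: -4540 , -9100 , -15988 , -25684 , -38668
Δ³: -4560 , -6888 , -9696 , -12984
Δ⁴: -2328 , -2808 , -3288
Δ⁵: -480 , -480
Fifth differences constant at -480.
-3288 − 480 = -3768;  -12984 − 3768 = -16752;  -38668 − 16752 = -55420;  -96302 − 55420 = -151722;  -211512 − 151722 = -363234

-363234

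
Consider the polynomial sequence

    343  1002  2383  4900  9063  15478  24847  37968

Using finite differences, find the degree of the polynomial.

Δ: 659, 1381, 2517, 4163, 6415, 9369, 13121
Δ²: 722, 1136, 1646, 2252, 2954, 3752
Δ³: 414, 510, 606, 702, 798
Δ⁴: 96, 96, 96, 96
The fourth differences are constant, so the polynomial has degree 4.

4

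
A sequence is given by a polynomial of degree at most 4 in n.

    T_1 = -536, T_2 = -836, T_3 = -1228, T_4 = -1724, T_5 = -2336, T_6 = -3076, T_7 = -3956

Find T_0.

-300, -392, -496, -612, -740, -880
-92, -104, -116, -128, -140
-12, -12, -12, -12
The third differences are constant at -12.
Work back: -92 + 12 = -80;  -300 + 80 = -220;  -536 + 220 = -316

-316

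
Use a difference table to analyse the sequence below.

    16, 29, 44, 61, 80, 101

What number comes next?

124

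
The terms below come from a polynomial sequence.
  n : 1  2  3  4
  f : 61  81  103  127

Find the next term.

153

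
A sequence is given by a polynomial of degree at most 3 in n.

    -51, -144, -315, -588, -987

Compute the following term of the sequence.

D1: -93 , -171 , -273 , -399
D2: -78 , -102 , -126
D3: -24 , -24
Third differences constant at -24.
-126 − 24 = -150;  -399 − 150 = -549;  -987 − 549 = -1536

-1536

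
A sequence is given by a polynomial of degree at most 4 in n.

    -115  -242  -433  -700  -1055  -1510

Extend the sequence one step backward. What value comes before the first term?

-40

Δ: -127  -191  -267  -355  -455
Δ²: -64  -76  -88  -100
Δ³: -12  -12  -12
The third differences are constant at -12.
Work back: -64 + 12 = -52;  -127 + 52 = -75;  -115 + 75 = -40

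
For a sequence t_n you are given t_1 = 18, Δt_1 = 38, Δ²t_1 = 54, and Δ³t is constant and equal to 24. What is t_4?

Build the table forward from the leading diagonal:
Third differences: 24, 24, 24, 24
Second differences: 54, 78, 102, 126
First differences: 38, 92, 170, 272
t: 18, 56, 148, 318

318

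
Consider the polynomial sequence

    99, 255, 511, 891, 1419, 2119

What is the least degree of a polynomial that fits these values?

3

First differences: 156, 256, 380, 528, 700
Second differences: 100, 124, 148, 172
Third differences: 24, 24, 24
The third differences are constant, so the polynomial has degree 3.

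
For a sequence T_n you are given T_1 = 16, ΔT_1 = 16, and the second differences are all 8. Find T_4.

88

Build the table forward from the leading diagonal:
Δ²: 8  8  8  8
Δ: 16  24  32  40
T: 16  32  56  88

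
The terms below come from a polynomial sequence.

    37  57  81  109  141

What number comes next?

177

20  24  28  32
4  4  4
Constant second difference = 4, so extend:
32 + 4 = 36;  141 + 36 = 177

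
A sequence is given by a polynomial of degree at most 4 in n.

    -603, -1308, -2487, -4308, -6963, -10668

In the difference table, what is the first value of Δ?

-705

Δ: -705, -1179, -1821, -2655, -3705
Δ²: -474, -642, -834, -1050
Δ³: -168, -192, -216
Δ⁴: -24, -24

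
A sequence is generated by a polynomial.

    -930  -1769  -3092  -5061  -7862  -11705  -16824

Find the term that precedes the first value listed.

-437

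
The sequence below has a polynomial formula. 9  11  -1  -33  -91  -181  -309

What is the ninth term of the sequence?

-703

First differences: 2, -12, -32, -58, -90, -128
Second differences: -14, -20, -26, -32, -38
Third differences: -6, -6, -6, -6
The third differences are constant (-6).
-38 − 6 = -44;  -128 − 44 = -172;  -309 − 172 = -481
-44 − 6 = -50;  -172 − 50 = -222;  -481 − 222 = -703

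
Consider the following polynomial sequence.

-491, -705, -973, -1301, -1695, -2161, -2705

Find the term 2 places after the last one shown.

First differences: -214 , -268 , -328 , -394 , -466 , -544
Second differences: -54 , -60 , -66 , -72 , -78
Third differences: -6 , -6 , -6 , -6
Third differences constant at -6.
-78 − 6 = -84;  -544 − 84 = -628;  -2705 − 628 = -3333
-84 − 6 = -90;  -628 − 90 = -718;  -3333 − 718 = -4051

-4051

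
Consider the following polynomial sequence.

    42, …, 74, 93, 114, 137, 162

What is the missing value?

57

Using the last 5 terms:
Δ: 19, 21, 23, 25
Δ²: 2, 2, 2
Constant second difference = 2.
Extend backward: 19 − 2 = 17;  74 − 17 = 57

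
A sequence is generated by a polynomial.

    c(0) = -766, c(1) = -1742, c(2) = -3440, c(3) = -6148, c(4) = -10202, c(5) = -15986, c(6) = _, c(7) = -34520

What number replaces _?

-23932

Using the first 6 terms:
First differences: -976, -1698, -2708, -4054, -5784
Second differences: -722, -1010, -1346, -1730
Third differences: -288, -336, -384
Fourth differences: -48, -48
Constant fourth difference = -48.
Extend forward: -384 − 48 = -432;  -1730 − 432 = -2162;  -5784 − 2162 = -7946;  -15986 − 7946 = -23932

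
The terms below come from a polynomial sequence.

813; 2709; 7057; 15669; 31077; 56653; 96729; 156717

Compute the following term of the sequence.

243229

D1: 1896 , 4348 , 8612 , 15408 , 25576 , 40076 , 59988
D2: 2452 , 4264 , 6796 , 10168 , 14500 , 19912
D3: 1812 , 2532 , 3372 , 4332 , 5412
D4: 720 , 840 , 960 , 1080
D5: 120 , 120 , 120
Constant fifth difference = 120, so extend:
1080 + 120 = 1200;  5412 + 1200 = 6612;  19912 + 6612 = 26524;  59988 + 26524 = 86512;  156717 + 86512 = 243229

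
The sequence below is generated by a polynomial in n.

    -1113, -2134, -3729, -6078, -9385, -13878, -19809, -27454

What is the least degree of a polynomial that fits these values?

4

D1: -1021, -1595, -2349, -3307, -4493, -5931, -7645
D2: -574, -754, -958, -1186, -1438, -1714
D3: -180, -204, -228, -252, -276
D4: -24, -24, -24, -24
The fourth differences are constant, so the polynomial has degree 4.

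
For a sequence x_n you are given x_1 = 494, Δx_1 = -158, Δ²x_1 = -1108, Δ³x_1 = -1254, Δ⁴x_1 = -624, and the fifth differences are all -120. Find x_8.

-92130

Build the table forward from the leading diagonal:
Fifth differences: -120  -120  -120  -120  -120  -120  -120  -120
Fourth differences: -624  -744  -864  -984  -1104  -1224  -1344  -1464
Third differences: -1254  -1878  -2622  -3486  -4470  -5574  -6798  -8142
Second differences: -1108  -2362  -4240  -6862  -10348  -14818  -20392  -27190
First differences: -158  -1266  -3628  -7868  -14730  -25078  -39896  -60288
x: 494  336  -930  -4558  -12426  -27156  -52234  -92130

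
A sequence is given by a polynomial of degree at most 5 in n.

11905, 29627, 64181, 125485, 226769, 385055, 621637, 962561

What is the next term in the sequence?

First differences: 17722 , 34554 , 61304 , 101284 , 158286 , 236582 , 340924
Second differences: 16832 , 26750 , 39980 , 57002 , 78296 , 104342
Third differences: 9918 , 13230 , 17022 , 21294 , 26046
Fourth differences: 3312 , 3792 , 4272 , 4752
Fifth differences: 480 , 480 , 480
Fifth differences constant at 480.
4752 + 480 = 5232;  26046 + 5232 = 31278;  104342 + 31278 = 135620;  340924 + 135620 = 476544;  962561 + 476544 = 1439105

1439105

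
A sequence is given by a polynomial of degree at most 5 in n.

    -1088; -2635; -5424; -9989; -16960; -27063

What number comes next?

-41120

-1547, -2789, -4565, -6971, -10103
-1242, -1776, -2406, -3132
-534, -630, -726
-96, -96
Fourth differences constant at -96.
-726 − 96 = -822;  -3132 − 822 = -3954;  -10103 − 3954 = -14057;  -27063 − 14057 = -41120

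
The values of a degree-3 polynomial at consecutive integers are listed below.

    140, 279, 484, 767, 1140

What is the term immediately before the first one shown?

First differences: 139, 205, 283, 373
Second differences: 66, 78, 90
Third differences: 12, 12
The third differences are constant at 12.
Work back: 66 − 12 = 54;  139 − 54 = 85;  140 − 85 = 55

55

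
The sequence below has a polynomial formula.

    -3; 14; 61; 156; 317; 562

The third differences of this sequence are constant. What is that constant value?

First differences: 17, 47, 95, 161, 245
Second differences: 30, 48, 66, 84
Third differences: 18, 18, 18

18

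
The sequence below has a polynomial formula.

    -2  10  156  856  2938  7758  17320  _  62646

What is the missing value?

Using the first 7 terms:
D1: 12, 146, 700, 2082, 4820, 9562
D2: 134, 554, 1382, 2738, 4742
D3: 420, 828, 1356, 2004
D4: 408, 528, 648
D5: 120, 120
Constant fifth difference = 120.
Extend forward: 648 + 120 = 768;  2004 + 768 = 2772;  4742 + 2772 = 7514;  9562 + 7514 = 17076;  17320 + 17076 = 34396

34396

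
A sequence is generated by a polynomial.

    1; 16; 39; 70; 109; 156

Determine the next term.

D1: 15 , 23 , 31 , 39 , 47
D2: 8 , 8 , 8 , 8
The second differences are constant (8).
47 + 8 = 55;  156 + 55 = 211

211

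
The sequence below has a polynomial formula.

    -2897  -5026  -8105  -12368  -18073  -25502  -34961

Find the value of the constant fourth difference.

-24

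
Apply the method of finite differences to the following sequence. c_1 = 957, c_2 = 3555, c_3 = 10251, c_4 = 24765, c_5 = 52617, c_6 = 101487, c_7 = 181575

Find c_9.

490965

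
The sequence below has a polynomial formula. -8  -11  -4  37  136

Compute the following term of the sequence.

317

Δ: -3, 7, 41, 99
Δ²: 10, 34, 58
Δ³: 24, 24
Third differences constant at 24.
58 + 24 = 82;  99 + 82 = 181;  136 + 181 = 317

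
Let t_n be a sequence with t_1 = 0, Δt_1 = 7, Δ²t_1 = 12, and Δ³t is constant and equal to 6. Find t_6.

215

Build the table forward from the leading diagonal:
Δ³: 6  6  6  6  6  6
Δ²: 12  18  24  30  36  42
Δ: 7  19  37  61  91  127
t: 0  7  26  63  124  215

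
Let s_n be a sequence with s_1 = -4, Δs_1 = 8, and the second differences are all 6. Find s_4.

38

Build the table forward from the leading diagonal:
D2: 6, 6, 6, 6
D1: 8, 14, 20, 26
s: -4, 4, 18, 38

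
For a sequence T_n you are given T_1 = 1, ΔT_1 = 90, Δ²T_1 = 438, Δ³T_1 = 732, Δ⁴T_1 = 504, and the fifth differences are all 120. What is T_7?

30031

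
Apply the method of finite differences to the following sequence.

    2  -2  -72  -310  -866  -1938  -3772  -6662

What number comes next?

-10950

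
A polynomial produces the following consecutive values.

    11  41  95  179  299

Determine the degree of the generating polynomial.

Δ: 30, 54, 84, 120
Δ²: 24, 30, 36
Δ³: 6, 6
The third differences are constant, so the polynomial has degree 3.

3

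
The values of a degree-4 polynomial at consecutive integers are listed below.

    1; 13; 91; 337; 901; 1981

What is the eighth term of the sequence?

12  78  246  564  1080
66  168  318  516
102  150  198
48  48
The fourth differences are constant (48).
198 + 48 = 246;  516 + 246 = 762;  1080 + 762 = 1842;  1981 + 1842 = 3823
246 + 48 = 294;  762 + 294 = 1056;  1842 + 1056 = 2898;  3823 + 2898 = 6721

6721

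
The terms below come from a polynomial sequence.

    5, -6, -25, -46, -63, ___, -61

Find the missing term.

Using the first 5 terms:
Δ: -11, -19, -21, -17
Δ²: -8, -2, 4
Δ³: 6, 6
Constant third difference = 6.
Extend forward: 4 + 6 = 10;  -17 + 10 = -7;  -63 − 7 = -70

-70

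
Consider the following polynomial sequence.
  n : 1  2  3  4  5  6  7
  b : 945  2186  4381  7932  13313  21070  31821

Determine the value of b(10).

Δ: 1241 , 2195 , 3551 , 5381 , 7757 , 10751
Δ²: 954 , 1356 , 1830 , 2376 , 2994
Δ³: 402 , 474 , 546 , 618
Δ⁴: 72 , 72 , 72
Fourth differences constant at 72.
618 + 72 = 690;  2994 + 690 = 3684;  10751 + 3684 = 14435;  31821 + 14435 = 46256
690 + 72 = 762;  3684 + 762 = 4446;  14435 + 4446 = 18881;  46256 + 18881 = 65137
762 + 72 = 834;  4446 + 834 = 5280;  18881 + 5280 = 24161;  65137 + 24161 = 89298

89298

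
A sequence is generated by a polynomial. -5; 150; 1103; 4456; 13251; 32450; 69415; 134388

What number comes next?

D1: 155  953  3353  8795  19199  36965  64973
D2: 798  2400  5442  10404  17766  28008
D3: 1602  3042  4962  7362  10242
D4: 1440  1920  2400  2880
D5: 480  480  480
Constant fifth difference = 480, so extend:
2880 + 480 = 3360;  10242 + 3360 = 13602;  28008 + 13602 = 41610;  64973 + 41610 = 106583;  134388 + 106583 = 240971

240971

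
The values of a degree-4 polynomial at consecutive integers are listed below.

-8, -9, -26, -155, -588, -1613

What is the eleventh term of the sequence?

-32418

D1: -1  -17  -129  -433  -1025
D2: -16  -112  -304  -592
D3: -96  -192  -288
D4: -96  -96
The fourth differences are constant (-96).
-288 − 96 = -384;  -592 − 384 = -976;  -1025 − 976 = -2001;  -1613 − 2001 = -3614
-384 − 96 = -480;  -976 − 480 = -1456;  -2001 − 1456 = -3457;  -3614 − 3457 = -7071
-480 − 96 = -576;  -1456 − 576 = -2032;  -3457 − 2032 = -5489;  -7071 − 5489 = -12560
-576 − 96 = -672;  -2032 − 672 = -2704;  -5489 − 2704 = -8193;  -12560 − 8193 = -20753
-672 − 96 = -768;  -2704 − 768 = -3472;  -8193 − 3472 = -11665;  -20753 − 11665 = -32418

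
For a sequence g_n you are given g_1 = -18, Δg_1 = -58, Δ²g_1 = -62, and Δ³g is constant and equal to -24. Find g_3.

Build the table forward from the leading diagonal:
Third differences: -24, -24, -24
Second differences: -62, -86, -110
First differences: -58, -120, -206
g: -18, -76, -196

-196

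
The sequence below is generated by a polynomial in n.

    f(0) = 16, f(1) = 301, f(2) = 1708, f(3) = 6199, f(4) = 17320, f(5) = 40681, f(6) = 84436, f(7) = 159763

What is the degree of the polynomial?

5

D1: 285, 1407, 4491, 11121, 23361, 43755, 75327
D2: 1122, 3084, 6630, 12240, 20394, 31572
D3: 1962, 3546, 5610, 8154, 11178
D4: 1584, 2064, 2544, 3024
D5: 480, 480, 480
The fifth differences are constant, so the polynomial has degree 5.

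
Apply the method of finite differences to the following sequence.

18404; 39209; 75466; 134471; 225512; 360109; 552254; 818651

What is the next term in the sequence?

1178956

D1: 20805 , 36257 , 59005 , 91041 , 134597 , 192145 , 266397
D2: 15452 , 22748 , 32036 , 43556 , 57548 , 74252
D3: 7296 , 9288 , 11520 , 13992 , 16704
D4: 1992 , 2232 , 2472 , 2712
D5: 240 , 240 , 240
Constant fifth difference = 240, so extend:
2712 + 240 = 2952;  16704 + 2952 = 19656;  74252 + 19656 = 93908;  266397 + 93908 = 360305;  818651 + 360305 = 1178956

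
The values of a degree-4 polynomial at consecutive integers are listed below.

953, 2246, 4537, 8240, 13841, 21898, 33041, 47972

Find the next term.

67465

First differences: 1293  2291  3703  5601  8057  11143  14931
Second differences: 998  1412  1898  2456  3086  3788
Third differences: 414  486  558  630  702
Fourth differences: 72  72  72  72
Fourth differences constant at 72.
702 + 72 = 774;  3788 + 774 = 4562;  14931 + 4562 = 19493;  47972 + 19493 = 67465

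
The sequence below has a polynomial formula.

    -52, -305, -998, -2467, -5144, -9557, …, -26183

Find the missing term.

Using the first 6 terms:
Δ: -253, -693, -1469, -2677, -4413
Δ²: -440, -776, -1208, -1736
Δ³: -336, -432, -528
Δ⁴: -96, -96
Constant fourth difference = -96.
Extend forward: -528 − 96 = -624;  -1736 − 624 = -2360;  -4413 − 2360 = -6773;  -9557 − 6773 = -16330

-16330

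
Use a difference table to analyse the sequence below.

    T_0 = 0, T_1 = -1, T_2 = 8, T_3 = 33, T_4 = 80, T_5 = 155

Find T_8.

Δ: -1 , 9 , 25 , 47 , 75
Δ²: 10 , 16 , 22 , 28
Δ³: 6 , 6 , 6
Constant third difference = 6, so extend:
28 + 6 = 34;  75 + 34 = 109;  155 + 109 = 264
34 + 6 = 40;  109 + 40 = 149;  264 + 149 = 413
40 + 6 = 46;  149 + 46 = 195;  413 + 195 = 608

608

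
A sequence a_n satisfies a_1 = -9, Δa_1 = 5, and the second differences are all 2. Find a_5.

Build the table forward from the leading diagonal:
Second differences: 2  2  2  2  2
First differences: 5  7  9  11  13
a: -9  -4  3  12  23

23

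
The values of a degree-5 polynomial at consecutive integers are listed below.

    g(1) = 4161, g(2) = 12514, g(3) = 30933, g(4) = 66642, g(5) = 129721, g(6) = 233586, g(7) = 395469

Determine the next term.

D1: 8353, 18419, 35709, 63079, 103865, 161883
D2: 10066, 17290, 27370, 40786, 58018
D3: 7224, 10080, 13416, 17232
D4: 2856, 3336, 3816
D5: 480, 480
Fifth differences constant at 480.
3816 + 480 = 4296;  17232 + 4296 = 21528;  58018 + 21528 = 79546;  161883 + 79546 = 241429;  395469 + 241429 = 636898

636898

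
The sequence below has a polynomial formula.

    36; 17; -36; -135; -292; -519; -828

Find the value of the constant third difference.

D1: -19, -53, -99, -157, -227, -309
D2: -34, -46, -58, -70, -82
D3: -12, -12, -12, -12

-12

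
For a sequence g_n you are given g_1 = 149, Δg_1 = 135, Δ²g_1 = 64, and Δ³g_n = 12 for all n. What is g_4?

Build the table forward from the leading diagonal:
D3: 12, 12, 12, 12
D2: 64, 76, 88, 100
D1: 135, 199, 275, 363
g: 149, 284, 483, 758

758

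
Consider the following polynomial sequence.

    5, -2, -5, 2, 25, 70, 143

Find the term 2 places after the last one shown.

397

First differences: -7  -3  7  23  45  73
Second differences: 4  10  16  22  28
Third differences: 6  6  6  6
Third differences constant at 6.
28 + 6 = 34;  73 + 34 = 107;  143 + 107 = 250
34 + 6 = 40;  107 + 40 = 147;  250 + 147 = 397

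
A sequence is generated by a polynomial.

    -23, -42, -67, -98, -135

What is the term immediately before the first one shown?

-10

First differences: -19  -25  -31  -37
Second differences: -6  -6  -6
The second differences are constant at -6.
Work back: -19 + 6 = -13;  -23 + 13 = -10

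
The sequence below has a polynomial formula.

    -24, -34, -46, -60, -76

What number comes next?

First differences: -10 , -12 , -14 , -16
Second differences: -2 , -2 , -2
Constant second difference = -2, so extend:
-16 − 2 = -18;  -76 − 18 = -94

-94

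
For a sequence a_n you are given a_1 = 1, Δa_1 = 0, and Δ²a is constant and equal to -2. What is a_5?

Build the table forward from the leading diagonal:
Δ²: -2, -2, -2, -2, -2
Δ: 0, -2, -4, -6, -8
a: 1, 1, -1, -5, -11

-11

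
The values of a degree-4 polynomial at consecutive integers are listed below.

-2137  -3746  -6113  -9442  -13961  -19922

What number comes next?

Δ: -1609, -2367, -3329, -4519, -5961
Δ²: -758, -962, -1190, -1442
Δ³: -204, -228, -252
Δ⁴: -24, -24
Fourth differences constant at -24.
-252 − 24 = -276;  -1442 − 276 = -1718;  -5961 − 1718 = -7679;  -19922 − 7679 = -27601

-27601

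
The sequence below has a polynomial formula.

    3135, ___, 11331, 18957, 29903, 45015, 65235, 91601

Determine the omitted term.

6275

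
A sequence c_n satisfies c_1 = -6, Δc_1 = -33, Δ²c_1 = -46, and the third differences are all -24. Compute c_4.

-267

Build the table forward from the leading diagonal:
D3: -24  -24  -24  -24
D2: -46  -70  -94  -118
D1: -33  -79  -149  -243
c: -6  -39  -118  -267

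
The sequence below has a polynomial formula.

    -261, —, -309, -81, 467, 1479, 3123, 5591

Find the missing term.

-337

Using the last 6 terms:
228  548  1012  1644  2468
320  464  632  824
144  168  192
24  24
Constant fourth difference = 24.
Extend backward: 144 − 24 = 120;  320 − 120 = 200;  228 − 200 = 28;  -309 − 28 = -337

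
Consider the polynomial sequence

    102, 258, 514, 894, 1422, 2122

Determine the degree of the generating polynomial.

3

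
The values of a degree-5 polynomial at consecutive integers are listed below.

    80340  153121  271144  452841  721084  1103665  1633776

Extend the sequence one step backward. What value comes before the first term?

38329

72781  118023  181697  268243  382581  530111
45242  63674  86546  114338  147530
18432  22872  27792  33192
4440  4920  5400
480  480
The fifth differences are constant at 480.
Work back: 4440 − 480 = 3960;  18432 − 3960 = 14472;  45242 − 14472 = 30770;  72781 − 30770 = 42011;  80340 − 42011 = 38329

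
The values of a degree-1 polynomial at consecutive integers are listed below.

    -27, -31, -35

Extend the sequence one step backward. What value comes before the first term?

-4  -4
The first differences are constant at -4.
Work back: -27 + 4 = -23

-23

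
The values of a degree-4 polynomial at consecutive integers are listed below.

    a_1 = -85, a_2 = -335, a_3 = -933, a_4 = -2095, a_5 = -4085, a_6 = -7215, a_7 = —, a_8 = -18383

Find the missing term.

Using the first 6 terms:
-250  -598  -1162  -1990  -3130
-348  -564  -828  -1140
-216  -264  -312
-48  -48
Constant fourth difference = -48.
Extend forward: -312 − 48 = -360;  -1140 − 360 = -1500;  -3130 − 1500 = -4630;  -7215 − 4630 = -11845

-11845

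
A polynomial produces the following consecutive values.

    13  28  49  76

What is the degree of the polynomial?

2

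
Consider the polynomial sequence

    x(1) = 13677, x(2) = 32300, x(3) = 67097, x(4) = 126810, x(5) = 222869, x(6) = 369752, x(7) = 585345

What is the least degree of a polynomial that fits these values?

Δ: 18623, 34797, 59713, 96059, 146883, 215593
Δ²: 16174, 24916, 36346, 50824, 68710
Δ³: 8742, 11430, 14478, 17886
Δ⁴: 2688, 3048, 3408
Δ⁵: 360, 360
The fifth differences are constant, so the polynomial has degree 5.

5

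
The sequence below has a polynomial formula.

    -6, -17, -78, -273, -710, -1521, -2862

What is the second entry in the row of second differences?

-134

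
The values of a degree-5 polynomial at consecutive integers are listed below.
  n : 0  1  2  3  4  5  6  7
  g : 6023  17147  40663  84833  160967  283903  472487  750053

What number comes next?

1144903

11124 , 23516 , 44170 , 76134 , 122936 , 188584 , 277566
12392 , 20654 , 31964 , 46802 , 65648 , 88982
8262 , 11310 , 14838 , 18846 , 23334
3048 , 3528 , 4008 , 4488
480 , 480 , 480
The fifth differences are constant (480).
4488 + 480 = 4968;  23334 + 4968 = 28302;  88982 + 28302 = 117284;  277566 + 117284 = 394850;  750053 + 394850 = 1144903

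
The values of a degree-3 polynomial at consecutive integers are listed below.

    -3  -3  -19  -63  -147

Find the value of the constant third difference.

-12

D1: 0, -16, -44, -84
D2: -16, -28, -40
D3: -12, -12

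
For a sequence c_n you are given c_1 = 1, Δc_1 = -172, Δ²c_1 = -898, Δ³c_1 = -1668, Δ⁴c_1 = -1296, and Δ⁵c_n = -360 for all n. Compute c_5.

-14043

Build the table forward from the leading diagonal:
Δ⁵: -360  -360  -360  -360  -360
Δ⁴: -1296  -1656  -2016  -2376  -2736
Δ³: -1668  -2964  -4620  -6636  -9012
Δ²: -898  -2566  -5530  -10150  -16786
Δ: -172  -1070  -3636  -9166  -19316
c: 1  -171  -1241  -4877  -14043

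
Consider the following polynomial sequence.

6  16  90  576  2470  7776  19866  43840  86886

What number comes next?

158640

Δ: 10, 74, 486, 1894, 5306, 12090, 23974, 43046
Δ²: 64, 412, 1408, 3412, 6784, 11884, 19072
Δ³: 348, 996, 2004, 3372, 5100, 7188
Δ⁴: 648, 1008, 1368, 1728, 2088
Δ⁵: 360, 360, 360, 360
Fifth differences constant at 360.
2088 + 360 = 2448;  7188 + 2448 = 9636;  19072 + 9636 = 28708;  43046 + 28708 = 71754;  86886 + 71754 = 158640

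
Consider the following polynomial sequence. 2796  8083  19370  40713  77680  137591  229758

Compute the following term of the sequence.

5287 , 11287 , 21343 , 36967 , 59911 , 92167
6000 , 10056 , 15624 , 22944 , 32256
4056 , 5568 , 7320 , 9312
1512 , 1752 , 1992
240 , 240
The fifth differences are constant (240).
1992 + 240 = 2232;  9312 + 2232 = 11544;  32256 + 11544 = 43800;  92167 + 43800 = 135967;  229758 + 135967 = 365725

365725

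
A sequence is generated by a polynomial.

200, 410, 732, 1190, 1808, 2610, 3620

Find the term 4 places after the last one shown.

210  322  458  618  802  1010
112  136  160  184  208
24  24  24  24
Third differences constant at 24.
208 + 24 = 232;  1010 + 232 = 1242;  3620 + 1242 = 4862
232 + 24 = 256;  1242 + 256 = 1498;  4862 + 1498 = 6360
256 + 24 = 280;  1498 + 280 = 1778;  6360 + 1778 = 8138
280 + 24 = 304;  1778 + 304 = 2082;  8138 + 2082 = 10220

10220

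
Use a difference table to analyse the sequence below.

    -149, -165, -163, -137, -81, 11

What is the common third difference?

6

Δ: -16, 2, 26, 56, 92
Δ²: 18, 24, 30, 36
Δ³: 6, 6, 6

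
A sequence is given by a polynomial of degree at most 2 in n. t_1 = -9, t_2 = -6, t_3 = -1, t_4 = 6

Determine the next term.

Δ: 3  5  7
Δ²: 2  2
Constant second difference = 2, so extend:
7 + 2 = 9;  6 + 9 = 15

15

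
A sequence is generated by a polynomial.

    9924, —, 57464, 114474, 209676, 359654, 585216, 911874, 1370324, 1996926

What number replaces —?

Using the last 8 terms:
First differences: 57010  95202  149978  225562  326658  458450  626602
Second differences: 38192  54776  75584  101096  131792  168152
Third differences: 16584  20808  25512  30696  36360
Fourth differences: 4224  4704  5184  5664
Fifth differences: 480  480  480
Constant fifth difference = 480.
Extend backward: 4224 − 480 = 3744;  16584 − 3744 = 12840;  38192 − 12840 = 25352;  57010 − 25352 = 31658;  57464 − 31658 = 25806

25806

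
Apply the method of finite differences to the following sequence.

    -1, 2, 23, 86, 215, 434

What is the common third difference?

24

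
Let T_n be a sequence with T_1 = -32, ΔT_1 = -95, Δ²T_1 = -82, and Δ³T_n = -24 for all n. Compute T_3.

-304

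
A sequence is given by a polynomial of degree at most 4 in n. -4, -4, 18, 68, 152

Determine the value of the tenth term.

Δ: 0 , 22 , 50 , 84
Δ²: 22 , 28 , 34
Δ³: 6 , 6
The third differences are constant (6).
34 + 6 = 40;  84 + 40 = 124;  152 + 124 = 276
40 + 6 = 46;  124 + 46 = 170;  276 + 170 = 446
46 + 6 = 52;  170 + 52 = 222;  446 + 222 = 668
52 + 6 = 58;  222 + 58 = 280;  668 + 280 = 948
58 + 6 = 64;  280 + 64 = 344;  948 + 344 = 1292

1292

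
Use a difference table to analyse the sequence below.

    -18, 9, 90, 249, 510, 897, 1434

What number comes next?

First differences: 27, 81, 159, 261, 387, 537
Second differences: 54, 78, 102, 126, 150
Third differences: 24, 24, 24, 24
Third differences constant at 24.
150 + 24 = 174;  537 + 174 = 711;  1434 + 711 = 2145

2145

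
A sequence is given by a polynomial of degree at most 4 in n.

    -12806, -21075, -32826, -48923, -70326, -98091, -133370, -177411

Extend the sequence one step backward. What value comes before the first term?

-8269  -11751  -16097  -21403  -27765  -35279  -44041
-3482  -4346  -5306  -6362  -7514  -8762
-864  -960  -1056  -1152  -1248
-96  -96  -96  -96
The fourth differences are constant at -96.
Work back: -864 + 96 = -768;  -3482 + 768 = -2714;  -8269 + 2714 = -5555;  -12806 + 5555 = -7251

-7251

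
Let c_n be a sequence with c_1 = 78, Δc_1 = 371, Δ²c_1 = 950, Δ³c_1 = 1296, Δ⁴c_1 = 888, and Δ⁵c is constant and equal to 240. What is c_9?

177822

Build the table forward from the leading diagonal:
D5: 240, 240, 240, 240, 240, 240, 240, 240, 240
D4: 888, 1128, 1368, 1608, 1848, 2088, 2328, 2568, 2808
D3: 1296, 2184, 3312, 4680, 6288, 8136, 10224, 12552, 15120
D2: 950, 2246, 4430, 7742, 12422, 18710, 26846, 37070, 49622
D1: 371, 1321, 3567, 7997, 15739, 28161, 46871, 73717, 110787
c: 78, 449, 1770, 5337, 13334, 29073, 57234, 104105, 177822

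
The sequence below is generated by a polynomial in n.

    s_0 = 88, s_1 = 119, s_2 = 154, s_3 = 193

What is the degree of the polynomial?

2

First differences: 31, 35, 39
Second differences: 4, 4
The second differences are constant, so the polynomial has degree 2.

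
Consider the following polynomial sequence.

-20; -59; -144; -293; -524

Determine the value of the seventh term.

Δ: -39, -85, -149, -231
Δ²: -46, -64, -82
Δ³: -18, -18
Third differences constant at -18.
-82 − 18 = -100;  -231 − 100 = -331;  -524 − 331 = -855
-100 − 18 = -118;  -331 − 118 = -449;  -855 − 449 = -1304

-1304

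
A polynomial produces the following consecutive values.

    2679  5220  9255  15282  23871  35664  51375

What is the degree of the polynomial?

First differences: 2541, 4035, 6027, 8589, 11793, 15711
Second differences: 1494, 1992, 2562, 3204, 3918
Third differences: 498, 570, 642, 714
Fourth differences: 72, 72, 72
The fourth differences are constant, so the polynomial has degree 4.

4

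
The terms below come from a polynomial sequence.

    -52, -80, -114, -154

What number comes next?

Δ: -28, -34, -40
Δ²: -6, -6
Constant second difference = -6, so extend:
-40 − 6 = -46;  -154 − 46 = -200

-200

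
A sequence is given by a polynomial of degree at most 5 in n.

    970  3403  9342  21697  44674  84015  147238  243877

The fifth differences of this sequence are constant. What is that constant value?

240

First differences: 2433, 5939, 12355, 22977, 39341, 63223, 96639
Second differences: 3506, 6416, 10622, 16364, 23882, 33416
Third differences: 2910, 4206, 5742, 7518, 9534
Fourth differences: 1296, 1536, 1776, 2016
Fifth differences: 240, 240, 240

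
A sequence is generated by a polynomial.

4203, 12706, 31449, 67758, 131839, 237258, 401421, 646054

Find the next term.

997683

8503, 18743, 36309, 64081, 105419, 164163, 244633
10240, 17566, 27772, 41338, 58744, 80470
7326, 10206, 13566, 17406, 21726
2880, 3360, 3840, 4320
480, 480, 480
Constant fifth difference = 480, so extend:
4320 + 480 = 4800;  21726 + 4800 = 26526;  80470 + 26526 = 106996;  244633 + 106996 = 351629;  646054 + 351629 = 997683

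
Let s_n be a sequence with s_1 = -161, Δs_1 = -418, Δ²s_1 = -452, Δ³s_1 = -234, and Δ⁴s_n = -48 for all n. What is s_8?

Build the table forward from the leading diagonal:
D4: -48, -48, -48, -48, -48, -48, -48, -48
D3: -234, -282, -330, -378, -426, -474, -522, -570
D2: -452, -686, -968, -1298, -1676, -2102, -2576, -3098
D1: -418, -870, -1556, -2524, -3822, -5498, -7600, -10176
s: -161, -579, -1449, -3005, -5529, -9351, -14849, -22449

-22449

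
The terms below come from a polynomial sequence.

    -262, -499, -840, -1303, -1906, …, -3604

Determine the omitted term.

-2667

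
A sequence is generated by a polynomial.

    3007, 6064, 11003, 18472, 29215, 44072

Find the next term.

63979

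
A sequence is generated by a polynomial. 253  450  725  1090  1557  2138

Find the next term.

2845

197, 275, 365, 467, 581
78, 90, 102, 114
12, 12, 12
Constant third difference = 12, so extend:
114 + 12 = 126;  581 + 126 = 707;  2138 + 707 = 2845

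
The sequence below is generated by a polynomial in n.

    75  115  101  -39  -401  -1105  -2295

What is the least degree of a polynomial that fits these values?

4

Δ: 40, -14, -140, -362, -704, -1190
Δ²: -54, -126, -222, -342, -486
Δ³: -72, -96, -120, -144
Δ⁴: -24, -24, -24
The fourth differences are constant, so the polynomial has degree 4.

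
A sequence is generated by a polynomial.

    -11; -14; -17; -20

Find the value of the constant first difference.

-3

D1: -3, -3, -3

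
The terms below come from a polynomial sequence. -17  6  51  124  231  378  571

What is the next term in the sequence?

Δ: 23, 45, 73, 107, 147, 193
Δ²: 22, 28, 34, 40, 46
Δ³: 6, 6, 6, 6
The third differences are constant (6).
46 + 6 = 52;  193 + 52 = 245;  571 + 245 = 816

816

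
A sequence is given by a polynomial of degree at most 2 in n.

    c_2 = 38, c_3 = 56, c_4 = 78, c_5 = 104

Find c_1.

18, 22, 26
4, 4
The second differences are constant at 4.
Work back: 18 − 4 = 14;  38 − 14 = 24

24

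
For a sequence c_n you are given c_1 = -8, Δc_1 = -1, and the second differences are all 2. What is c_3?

-8

Build the table forward from the leading diagonal:
Δ²: 2, 2, 2
Δ: -1, 1, 3
c: -8, -9, -8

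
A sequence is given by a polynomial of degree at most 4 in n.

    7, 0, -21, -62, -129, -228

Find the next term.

First differences: -7 , -21 , -41 , -67 , -99
Second differences: -14 , -20 , -26 , -32
Third differences: -6 , -6 , -6
Constant third difference = -6, so extend:
-32 − 6 = -38;  -99 − 38 = -137;  -228 − 137 = -365

-365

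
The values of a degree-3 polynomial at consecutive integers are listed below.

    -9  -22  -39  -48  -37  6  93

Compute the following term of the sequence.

Δ: -13, -17, -9, 11, 43, 87
Δ²: -4, 8, 20, 32, 44
Δ³: 12, 12, 12, 12
The third differences are constant (12).
44 + 12 = 56;  87 + 56 = 143;  93 + 143 = 236

236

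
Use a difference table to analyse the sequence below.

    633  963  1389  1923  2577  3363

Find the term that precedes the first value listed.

387

330  426  534  654  786
96  108  120  132
12  12  12
The third differences are constant at 12.
Work back: 96 − 12 = 84;  330 − 84 = 246;  633 − 246 = 387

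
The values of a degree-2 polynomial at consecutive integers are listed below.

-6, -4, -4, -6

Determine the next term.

-10

Δ: 2 , 0 , -2
Δ²: -2 , -2
The second differences are constant (-2).
-2 − 2 = -4;  -6 − 4 = -10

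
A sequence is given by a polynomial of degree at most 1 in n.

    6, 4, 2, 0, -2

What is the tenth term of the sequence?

-12

-2 , -2 , -2 , -2
Constant first difference = -2, so extend:
-2 − 2 = -4
-4 − 2 = -6
-6 − 2 = -8
-8 − 2 = -10
-10 − 2 = -12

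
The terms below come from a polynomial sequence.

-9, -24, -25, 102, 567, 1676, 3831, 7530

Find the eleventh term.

D1: -15 , -1 , 127 , 465 , 1109 , 2155 , 3699
D2: 14 , 128 , 338 , 644 , 1046 , 1544
D3: 114 , 210 , 306 , 402 , 498
D4: 96 , 96 , 96 , 96
Constant fourth difference = 96, so extend:
498 + 96 = 594;  1544 + 594 = 2138;  3699 + 2138 = 5837;  7530 + 5837 = 13367
594 + 96 = 690;  2138 + 690 = 2828;  5837 + 2828 = 8665;  13367 + 8665 = 22032
690 + 96 = 786;  2828 + 786 = 3614;  8665 + 3614 = 12279;  22032 + 12279 = 34311

34311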